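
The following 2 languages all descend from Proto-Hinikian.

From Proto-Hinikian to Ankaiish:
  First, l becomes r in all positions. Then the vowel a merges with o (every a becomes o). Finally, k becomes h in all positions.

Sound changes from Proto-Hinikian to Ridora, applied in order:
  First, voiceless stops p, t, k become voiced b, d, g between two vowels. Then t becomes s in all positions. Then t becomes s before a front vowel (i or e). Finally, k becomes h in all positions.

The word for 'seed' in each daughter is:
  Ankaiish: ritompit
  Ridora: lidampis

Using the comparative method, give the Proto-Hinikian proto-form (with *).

Position 3: Ankaiish has t, Ridora has d. Ankaiish preserves t here (none of its changes turn any other segment into t), so the proto-segment is *t.
Position 4: Ankaiish has o, Ridora has a. Ridora preserves a here (none of its changes turn any other segment into a), so the proto-segment is *a.
Continuing position by position gives *litampit; check it forward:
Ankaiish: start from *litampit.
  rule 1 (unconditioned shift): litampit → ritampit
  rule 2 (vowel merger): ritampit → ritompit
  rule 3: no change — ritompit
  ⇒ Ankaiish ritompit
Ridora: *litampit > lidampit > lidampis  (by intervocalic voicing, unconditioned shift)
No other proto-form is consistent with every reflex, so the reconstruction is *litampit.

*litampit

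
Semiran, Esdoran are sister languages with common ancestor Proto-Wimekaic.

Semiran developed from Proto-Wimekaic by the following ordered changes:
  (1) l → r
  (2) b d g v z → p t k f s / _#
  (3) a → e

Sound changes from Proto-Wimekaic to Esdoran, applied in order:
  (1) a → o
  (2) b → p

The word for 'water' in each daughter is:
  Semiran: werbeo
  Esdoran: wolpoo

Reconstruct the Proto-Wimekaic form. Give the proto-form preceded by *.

*walbao

Position 3: Semiran has r, Esdoran has l. Esdoran preserves l here (none of its changes turn any other segment into l), so the proto-segment is *l.
Position 4: Semiran has b, Esdoran has p. Semiran preserves b here (none of its changes turn any other segment into b), so the proto-segment is *b.
This points to *walbao. Verify forward in each daughter:
Semiran: *walbao
  walbao → warbao   [unconditioned shift]
  warbao (rule 2 does not apply)
  warbao → werbeo   [vowel merger]
  giving Semiran werbeo.
Esdoran: *walbao
  walbao → wolboo   [vowel merger]
  wolboo → wolpoo   [unconditioned shift]
  giving Esdoran wolpoo.
Only *walbao yields all of Semiran werbeo, Esdoran wolpoo.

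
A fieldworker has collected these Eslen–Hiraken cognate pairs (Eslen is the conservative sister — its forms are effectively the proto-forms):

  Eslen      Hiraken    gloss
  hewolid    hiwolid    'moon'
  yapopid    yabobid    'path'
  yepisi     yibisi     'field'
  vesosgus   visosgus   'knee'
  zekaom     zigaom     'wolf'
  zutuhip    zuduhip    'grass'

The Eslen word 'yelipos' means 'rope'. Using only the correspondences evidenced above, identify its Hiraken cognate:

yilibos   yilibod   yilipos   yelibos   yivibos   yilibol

hewolid ~ hiwolid, vesosgus ~ visosgus — Eslen e corresponds to Hiraken i after a consonant, before a consonant other than r, m, n, p, b, f, v.
yapopid ~ yabobid — Eslen p corresponds to Hiraken b between vowels (before a back vowel).
Applying these to Eslen 'yelipos':
  yelipos → yilipos   (e→i after a consonant, before a consonant other than r, m, n, p, b, f, v)
  yilipos → yilibos   (p→b between vowels (before a back vowel))
So the Hiraken cognate is 'yilibos'.

yilibos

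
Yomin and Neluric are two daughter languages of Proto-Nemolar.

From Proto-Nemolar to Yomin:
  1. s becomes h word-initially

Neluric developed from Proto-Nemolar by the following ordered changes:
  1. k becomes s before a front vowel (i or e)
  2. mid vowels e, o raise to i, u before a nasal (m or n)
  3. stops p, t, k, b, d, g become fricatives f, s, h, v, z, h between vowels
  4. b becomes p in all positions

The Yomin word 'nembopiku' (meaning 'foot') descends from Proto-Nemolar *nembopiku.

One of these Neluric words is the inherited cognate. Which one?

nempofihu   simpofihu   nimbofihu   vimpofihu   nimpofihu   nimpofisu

nimpofihu

Neluric: *nembopiku
  nembopiku (rule 1 does not apply)
  nembopiku → nimbopiku   [pre-nasal raising]
  nimbopiku → nimbofihu   [intervocalic lenition]
  nimbofihu → nimpofihu   [unconditioned shift]
  giving Neluric nimpofihu.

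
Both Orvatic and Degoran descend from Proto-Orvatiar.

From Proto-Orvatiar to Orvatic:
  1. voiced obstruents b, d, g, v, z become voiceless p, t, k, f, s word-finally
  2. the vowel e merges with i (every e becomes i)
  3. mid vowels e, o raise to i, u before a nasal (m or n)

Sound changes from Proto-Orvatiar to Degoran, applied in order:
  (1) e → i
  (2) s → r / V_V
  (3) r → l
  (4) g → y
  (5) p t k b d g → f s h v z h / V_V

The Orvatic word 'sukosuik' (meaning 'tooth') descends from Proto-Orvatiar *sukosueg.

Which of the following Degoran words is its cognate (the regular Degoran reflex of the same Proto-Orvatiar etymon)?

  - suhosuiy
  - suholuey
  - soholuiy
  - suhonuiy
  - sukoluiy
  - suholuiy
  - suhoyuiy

suholuiy

Degoran: *sukosueg > sukosuig > sukoruig > sukoluig > sukoluiy > suholuiy  (by vowel merger, rhotacism, unconditioned shift, unconditioned shift, intervocalic lenition)
The other candidates each miss or misapply at least one Degoran change.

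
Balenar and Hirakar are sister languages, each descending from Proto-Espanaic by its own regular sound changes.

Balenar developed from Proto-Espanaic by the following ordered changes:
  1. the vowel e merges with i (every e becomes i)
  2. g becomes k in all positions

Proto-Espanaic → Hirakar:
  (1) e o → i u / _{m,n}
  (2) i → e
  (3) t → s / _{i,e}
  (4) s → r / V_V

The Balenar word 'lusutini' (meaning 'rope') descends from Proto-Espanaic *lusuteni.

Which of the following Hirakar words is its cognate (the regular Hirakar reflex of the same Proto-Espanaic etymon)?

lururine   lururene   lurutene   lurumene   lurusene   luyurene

Hirakar: *lusuteni
  lusuteni → lusutini   [pre-nasal raising]
  lusutini → lusutene   [vowel merger]
  lusutene → lususene   [palatalisation]
  lususene → lururene   [rhotacism]
  giving Hirakar lururene.

lururene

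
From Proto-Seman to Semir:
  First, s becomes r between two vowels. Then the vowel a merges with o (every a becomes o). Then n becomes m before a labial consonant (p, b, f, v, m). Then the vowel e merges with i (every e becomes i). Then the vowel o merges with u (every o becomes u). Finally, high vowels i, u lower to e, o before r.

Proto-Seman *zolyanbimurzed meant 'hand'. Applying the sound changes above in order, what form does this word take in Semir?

zulyumbimorzid

Semir: start from *zolyanbimurzed.
  rule 1: no change — zolyanbimurzed
  rule 2 (vowel merger): zolyanbimurzed → zolyonbimurzed
  rule 3 (nasal place assimilation): zolyonbimurzed → zolyombimurzed
  rule 4 (vowel merger): zolyombimurzed → zolyombimurzid
  rule 5 (vowel merger): zolyombimurzid → zulyumbimurzid
  rule 6 (pre-rhotic lowering): zulyumbimurzid → zulyumbimorzid
  ⇒ Semir zulyumbimorzid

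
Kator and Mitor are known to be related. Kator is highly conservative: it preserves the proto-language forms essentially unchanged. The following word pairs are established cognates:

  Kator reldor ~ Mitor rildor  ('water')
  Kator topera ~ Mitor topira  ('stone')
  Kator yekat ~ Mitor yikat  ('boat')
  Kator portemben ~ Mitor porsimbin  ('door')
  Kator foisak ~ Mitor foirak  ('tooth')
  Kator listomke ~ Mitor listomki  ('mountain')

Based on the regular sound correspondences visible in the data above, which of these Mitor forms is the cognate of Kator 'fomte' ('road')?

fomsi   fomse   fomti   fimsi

portemben ~ porsimbin — Kator t corresponds to Mitor s after a consonant, before a front vowel.
listomke ~ listomki — Kator e corresponds to Mitor i word-finally.
Applying these to Kator 'fomte':
  fomte → fomse   (t→s after a consonant, before a front vowel)
  fomse → fomsi   (e→i word-finally)
So the Mitor cognate is 'fomsi'.

fomsi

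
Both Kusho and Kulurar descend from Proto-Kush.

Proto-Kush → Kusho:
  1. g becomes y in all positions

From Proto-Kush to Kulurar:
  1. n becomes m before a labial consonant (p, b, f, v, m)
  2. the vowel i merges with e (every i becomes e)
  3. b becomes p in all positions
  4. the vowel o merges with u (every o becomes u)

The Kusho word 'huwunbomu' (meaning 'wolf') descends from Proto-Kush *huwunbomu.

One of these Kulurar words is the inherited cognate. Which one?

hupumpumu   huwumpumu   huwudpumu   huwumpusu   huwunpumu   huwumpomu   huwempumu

huwumpumu

Kulurar: *huwunbomu > huwumbomu > huwumpomu > huwumpumu  (by nasal place assimilation, unconditioned shift, vowel merger)
The other candidates each miss or misapply at least one Kulurar change.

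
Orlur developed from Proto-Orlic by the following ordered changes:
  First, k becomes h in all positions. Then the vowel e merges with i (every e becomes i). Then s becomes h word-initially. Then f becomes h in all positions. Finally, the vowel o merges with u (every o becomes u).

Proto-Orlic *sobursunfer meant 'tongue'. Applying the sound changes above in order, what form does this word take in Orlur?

Orlur: *sobursunfer
  sobursunfer (rule 1 does not apply)
  sobursunfer → sobursunfir   [vowel merger]
  sobursunfir → hobursunfir   [debuccalisation]
  hobursunfir → hobursunhir   [unconditioned shift]
  hobursunhir → hubursunhir   [vowel merger]
  giving Orlur hubursunhir.

hubursunhir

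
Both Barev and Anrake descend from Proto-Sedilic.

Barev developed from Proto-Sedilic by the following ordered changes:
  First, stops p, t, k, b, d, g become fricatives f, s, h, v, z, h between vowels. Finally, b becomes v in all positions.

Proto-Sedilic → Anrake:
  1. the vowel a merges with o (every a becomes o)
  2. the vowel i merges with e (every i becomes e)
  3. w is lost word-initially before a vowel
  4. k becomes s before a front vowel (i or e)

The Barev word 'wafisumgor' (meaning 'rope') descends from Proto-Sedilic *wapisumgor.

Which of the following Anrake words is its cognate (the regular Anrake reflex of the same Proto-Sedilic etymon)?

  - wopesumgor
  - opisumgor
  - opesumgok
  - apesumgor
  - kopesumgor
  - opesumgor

Anrake: start from *wapisumgor.
  rule 1 (vowel merger): wapisumgor → wopisumgor
  rule 2 (vowel merger): wopisumgor → wopesumgor
  rule 3 (glide loss): wopesumgor → opesumgor
  rule 4: no change — opesumgor
  ⇒ Anrake opesumgor
Among the options, 'opesumgor' alone shows every Anrake change applied in order.

opesumgor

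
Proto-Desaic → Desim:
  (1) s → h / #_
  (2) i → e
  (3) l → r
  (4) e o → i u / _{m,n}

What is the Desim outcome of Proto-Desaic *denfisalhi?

dinfesarhe

Desim: *denfisalhi > denfesalhe > denfesarhe > dinfesarhe  (by vowel merger, unconditioned shift, pre-nasal raising)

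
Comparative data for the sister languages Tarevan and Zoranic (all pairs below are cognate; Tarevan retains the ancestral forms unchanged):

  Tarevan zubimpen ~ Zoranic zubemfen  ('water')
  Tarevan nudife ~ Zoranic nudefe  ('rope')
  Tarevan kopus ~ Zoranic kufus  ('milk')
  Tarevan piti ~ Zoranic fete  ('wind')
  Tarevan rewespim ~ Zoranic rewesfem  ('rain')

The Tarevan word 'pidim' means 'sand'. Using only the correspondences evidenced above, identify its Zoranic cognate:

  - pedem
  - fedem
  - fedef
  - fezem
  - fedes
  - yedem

piti ~ fete — Tarevan p corresponds to Zoranic f word-initially before a front vowel.
piti ~ fete — Tarevan i corresponds to Zoranic e after a consonant, before a consonant other than r, m, n, p, b, f, v.
zubimpen ~ zubemfen, rewespim ~ rewesfem — Tarevan i corresponds to Zoranic e after a consonant, before a nasal.
Applying these to Tarevan 'pidim':
  pidim → fidim   (p→f word-initially before a front vowel)
  fidim → fedim   (i→e after a consonant, before a consonant other than r, m, n, p, b, f, v)
  fedim → fedem   (i→e after a consonant, before a nasal)
So the Zoranic cognate is 'fedem'.

fedem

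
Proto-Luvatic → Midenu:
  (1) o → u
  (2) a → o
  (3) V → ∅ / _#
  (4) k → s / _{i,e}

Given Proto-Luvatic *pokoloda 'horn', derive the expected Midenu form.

pukulud

Midenu: *pokoloda > pukuluda > pukuludo > pukulud  (by vowel merger, vowel merger, apocope)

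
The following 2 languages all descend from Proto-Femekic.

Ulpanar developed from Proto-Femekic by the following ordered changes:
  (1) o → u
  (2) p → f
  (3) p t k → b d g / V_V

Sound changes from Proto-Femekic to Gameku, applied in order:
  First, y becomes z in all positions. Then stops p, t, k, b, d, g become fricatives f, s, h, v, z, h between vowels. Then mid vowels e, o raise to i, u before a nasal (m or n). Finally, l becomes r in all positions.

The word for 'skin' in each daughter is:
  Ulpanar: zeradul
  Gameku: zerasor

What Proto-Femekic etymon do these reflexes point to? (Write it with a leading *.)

*zeratol

Position 7: Ulpanar has l, Gameku has r. Ulpanar preserves l here (none of its changes turn any other segment into l), so the proto-segment is *l.
Position 6: Ulpanar has u, Gameku has o. Gameku preserves o here (none of its changes turn any other segment into o), so the proto-segment is *o.
Position 5: Ulpanar has d, Gameku has s. Taking the neighbouring segments as reconstructed: Ulpanar d could go back to *t or *d; Gameku s could go back to *t or *s — the one source consistent with every daughter is *t.
The remaining positions agree across the daughters. Check the candidate against every language:
Ulpanar: *zeratol > zeratul > zeradul  (by vowel merger, intervocalic voicing)
Gameku: *zeratol > zerasol > zerasor  (by intervocalic lenition, unconditioned shift)
*zeratol is the unique common source.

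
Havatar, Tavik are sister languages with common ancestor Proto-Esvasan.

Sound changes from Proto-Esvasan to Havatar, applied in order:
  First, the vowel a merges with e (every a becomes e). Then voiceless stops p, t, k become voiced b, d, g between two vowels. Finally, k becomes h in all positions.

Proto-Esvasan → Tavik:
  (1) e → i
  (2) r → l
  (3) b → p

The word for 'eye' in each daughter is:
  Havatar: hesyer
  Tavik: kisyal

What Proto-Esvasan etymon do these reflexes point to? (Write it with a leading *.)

*kesyar

Position 5: Havatar has e, Tavik has a. Tavik preserves a here (none of its changes turn any other segment into a), so the proto-segment is *a.
Position 1: Havatar has h, Tavik has k. Tavik preserves k here (none of its changes turn any other segment into k), so the proto-segment is *k.
Position 2: Havatar has e, Tavik has i. Taking the neighbouring segments as reconstructed: Havatar e could go back to *a or *e; Tavik i could go back to *e or *i — the one source consistent with every daughter is *e.
Verify the candidate proto-form against each daughter:
Havatar: start from *kesyar.
  rule 1 (vowel merger): kesyar → kesyer
  rule 2: no change — kesyer
  rule 3 (unconditioned shift): kesyer → hesyer
  ⇒ Havatar hesyer
Tavik: *kesyar > kisyar > kisyal  (by vowel merger, unconditioned shift)
Only *kesyar yields all of Havatar hesyer, Tavik kisyal.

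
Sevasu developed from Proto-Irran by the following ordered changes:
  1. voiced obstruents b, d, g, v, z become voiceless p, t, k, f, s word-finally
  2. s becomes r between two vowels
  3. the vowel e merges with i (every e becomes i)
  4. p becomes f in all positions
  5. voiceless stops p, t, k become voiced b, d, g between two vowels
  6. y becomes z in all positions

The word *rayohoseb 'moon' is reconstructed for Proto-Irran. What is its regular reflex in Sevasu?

Sevasu: start from *rayohoseb.
  rule 1 (final devoicing): rayohoseb → rayohosep
  rule 2 (rhotacism): rayohosep → rayohorep
  rule 3 (vowel merger): rayohorep → rayohorip
  rule 4 (unconditioned shift): rayohorip → rayohorif
  rule 5: no change — rayohorif
  rule 6 (unconditioned shift): rayohorif → razohorif
  ⇒ Sevasu razohorif

razohorif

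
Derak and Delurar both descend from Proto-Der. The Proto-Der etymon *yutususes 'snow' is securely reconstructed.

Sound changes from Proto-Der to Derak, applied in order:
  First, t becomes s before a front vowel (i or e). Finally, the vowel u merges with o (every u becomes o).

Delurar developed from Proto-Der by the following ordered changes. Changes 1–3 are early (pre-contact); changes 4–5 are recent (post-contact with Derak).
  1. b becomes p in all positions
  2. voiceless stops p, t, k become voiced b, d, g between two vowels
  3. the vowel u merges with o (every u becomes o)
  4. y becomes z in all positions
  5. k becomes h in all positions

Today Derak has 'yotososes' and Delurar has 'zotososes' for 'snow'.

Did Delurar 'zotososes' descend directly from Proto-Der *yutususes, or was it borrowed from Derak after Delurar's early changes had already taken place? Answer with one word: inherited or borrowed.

borrowed

If inherited, *yutususes would pass through all of Delurar's changes:
Delurar: *yutususes
  yutususes (rule 1 does not apply)
  yutususes → yudususes   [intervocalic voicing]
  yudususes → yodososes   [vowel merger]
  yodososes → zodososes   [unconditioned shift]
  zodososes (rule 5 does not apply)
  giving Delurar zodososes.
If borrowed from Derak 'yotososes' after the early changes, it would undergo only the recent ones:
  rule 4 (unconditioned shift): yotososes → zotososes
  rule 5 (unconditioned shift): no change (zotososes)
  ⇒ as a loan: zotososes
Delurar 'zotososes' matches the loan outcome 'zotososes', not the inherited 'zodososes' — it skipped the early Delurar changes, so it was borrowed from Derak.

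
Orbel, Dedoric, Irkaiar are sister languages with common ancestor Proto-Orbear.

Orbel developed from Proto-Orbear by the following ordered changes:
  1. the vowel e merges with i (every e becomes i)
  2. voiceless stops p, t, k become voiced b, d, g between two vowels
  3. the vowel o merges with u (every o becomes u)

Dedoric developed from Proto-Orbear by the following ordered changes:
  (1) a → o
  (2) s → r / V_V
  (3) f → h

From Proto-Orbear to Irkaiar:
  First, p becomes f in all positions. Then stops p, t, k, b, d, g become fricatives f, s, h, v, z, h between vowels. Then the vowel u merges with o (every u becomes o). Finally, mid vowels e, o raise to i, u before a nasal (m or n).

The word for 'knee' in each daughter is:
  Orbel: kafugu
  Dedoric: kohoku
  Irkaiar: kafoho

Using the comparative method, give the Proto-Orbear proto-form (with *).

*kafoku

Position 5: Orbel has g, Dedoric has k, Irkaiar has h. Dedoric preserves k here (none of its changes turn any other segment into k), so the proto-segment is *k.
Position 2: Orbel has a, Dedoric has o, Irkaiar has a. Orbel preserves a here (none of its changes turn any other segment into a), so the proto-segment is *a.
Position 3: Orbel has f, Dedoric has h, Irkaiar has f. Orbel preserves f here (none of its changes turn any other segment into f), so the proto-segment is *f.
Continuing position by position gives *kafoku; check it forward:
Orbel: start from *kafoku.
  rule 1: no change — kafoku
  rule 2 (intervocalic voicing): kafoku → kafogu
  rule 3 (vowel merger): kafogu → kafugu
  ⇒ Orbel kafugu
Dedoric: start from *kafoku.
  rule 1 (vowel merger): kafoku → kofoku
  rule 2: no change — kofoku
  rule 3 (unconditioned shift): kofoku → kohoku
  ⇒ Dedoric kohoku
Irkaiar: *kafoku > kafohu > kafoho  (by intervocalic lenition, vowel merger)
*kafoku is the unique common source.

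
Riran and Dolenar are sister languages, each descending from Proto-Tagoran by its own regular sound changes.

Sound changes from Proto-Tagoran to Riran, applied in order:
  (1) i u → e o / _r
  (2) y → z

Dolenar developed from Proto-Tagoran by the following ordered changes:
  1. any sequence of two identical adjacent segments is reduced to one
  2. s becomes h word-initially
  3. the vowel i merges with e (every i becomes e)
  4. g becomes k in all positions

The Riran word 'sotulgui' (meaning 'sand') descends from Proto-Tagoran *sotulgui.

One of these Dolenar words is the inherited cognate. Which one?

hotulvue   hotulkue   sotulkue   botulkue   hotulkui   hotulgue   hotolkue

hotulkue

Dolenar: start from *sotulgui.
  rule 1: no change — sotulgui
  rule 2 (debuccalisation): sotulgui → hotulgui
  rule 3 (vowel merger): hotulgui → hotulgue
  rule 4 (unconditioned shift): hotulgue → hotulkue
  ⇒ Dolenar hotulkue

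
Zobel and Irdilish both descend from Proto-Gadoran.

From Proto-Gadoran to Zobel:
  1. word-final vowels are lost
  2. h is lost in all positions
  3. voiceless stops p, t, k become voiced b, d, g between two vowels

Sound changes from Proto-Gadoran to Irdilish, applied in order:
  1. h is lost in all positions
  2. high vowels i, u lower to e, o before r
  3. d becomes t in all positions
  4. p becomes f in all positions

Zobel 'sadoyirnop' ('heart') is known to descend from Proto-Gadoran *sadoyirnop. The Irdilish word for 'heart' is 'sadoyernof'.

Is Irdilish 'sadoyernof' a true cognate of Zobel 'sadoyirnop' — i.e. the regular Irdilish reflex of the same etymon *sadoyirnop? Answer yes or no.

no

Derive the expected Irdilish reflex of *sadoyirnop:
Irdilish: *sadoyirnop > sadoyernop > satoyernop > satoyernof  (by pre-rhotic lowering, unconditioned shift, unconditioned shift)
The regular Irdilish reflex would be 'satoyernof', but the attested form is 'sadoyernof'. The correspondence is irregular, so they are not cognates (the Irdilish form has a different source).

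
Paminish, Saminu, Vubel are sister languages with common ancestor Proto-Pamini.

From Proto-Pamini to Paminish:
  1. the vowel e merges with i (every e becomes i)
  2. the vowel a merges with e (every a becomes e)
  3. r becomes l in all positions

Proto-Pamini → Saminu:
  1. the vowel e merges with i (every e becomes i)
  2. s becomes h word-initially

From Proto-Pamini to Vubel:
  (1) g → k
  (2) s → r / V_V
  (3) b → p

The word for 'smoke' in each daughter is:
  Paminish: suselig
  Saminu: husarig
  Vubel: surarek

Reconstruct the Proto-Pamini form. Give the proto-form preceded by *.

Position 5: Paminish has l, Saminu has r, Vubel has r. Saminu preserves r here (none of its changes turn any other segment into r), so the proto-segment is *r.
Position 4: Paminish has e, Saminu has a, Vubel has a. Saminu preserves a here (none of its changes turn any other segment into a), so the proto-segment is *a.
This points to *susareg. Verify forward in each daughter:
Paminish: *susareg > susarig > suserig > suselig  (by vowel merger, vowel merger, unconditioned shift)
Saminu: start from *susareg.
  rule 1 (vowel merger): susareg → susarig
  rule 2 (debuccalisation): susarig → husarig
  ⇒ Saminu husarig
Vubel: start from *susareg.
  rule 1 (unconditioned shift): susareg → susarek
  rule 2 (rhotacism): susarek → surarek
  rule 3: no change — surarek
  ⇒ Vubel surarek
Only *susareg yields all of Paminish suselig, Saminu husarig, Vubel surarek.

*susareg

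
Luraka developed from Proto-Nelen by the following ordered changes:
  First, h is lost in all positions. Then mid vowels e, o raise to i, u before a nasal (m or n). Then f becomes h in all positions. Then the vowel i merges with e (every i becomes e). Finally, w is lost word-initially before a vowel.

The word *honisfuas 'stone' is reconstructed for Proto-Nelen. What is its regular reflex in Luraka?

Luraka: start from *honisfuas.
  rule 1 (h-loss): honisfuas → onisfuas
  rule 2 (pre-nasal raising): onisfuas → unisfuas
  rule 3 (unconditioned shift): unisfuas → unishuas
  rule 4 (vowel merger): unishuas → uneshuas
  rule 5: no change — uneshuas
  ⇒ Luraka uneshuas

uneshuas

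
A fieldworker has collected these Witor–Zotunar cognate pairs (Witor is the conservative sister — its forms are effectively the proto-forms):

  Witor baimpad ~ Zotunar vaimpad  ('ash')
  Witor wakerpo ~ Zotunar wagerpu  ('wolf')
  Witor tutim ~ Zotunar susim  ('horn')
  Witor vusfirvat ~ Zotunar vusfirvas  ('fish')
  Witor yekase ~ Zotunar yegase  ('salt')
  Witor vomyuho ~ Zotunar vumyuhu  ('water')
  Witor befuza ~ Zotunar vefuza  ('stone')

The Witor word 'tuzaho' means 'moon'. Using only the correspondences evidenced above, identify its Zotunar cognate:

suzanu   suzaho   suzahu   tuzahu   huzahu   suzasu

tutim ~ susim — Witor t corresponds to Zotunar s word-initially before a back vowel.
wakerpo ~ wagerpu, vomyuho ~ vumyuhu — Witor o corresponds to Zotunar u word-finally.
Applying these to Witor 'tuzaho':
  tuzaho → suzaho   (t→s word-initially before a back vowel)
  suzaho → suzahu   (o→u word-finally)
So the Zotunar cognate is 'suzahu'.

suzahu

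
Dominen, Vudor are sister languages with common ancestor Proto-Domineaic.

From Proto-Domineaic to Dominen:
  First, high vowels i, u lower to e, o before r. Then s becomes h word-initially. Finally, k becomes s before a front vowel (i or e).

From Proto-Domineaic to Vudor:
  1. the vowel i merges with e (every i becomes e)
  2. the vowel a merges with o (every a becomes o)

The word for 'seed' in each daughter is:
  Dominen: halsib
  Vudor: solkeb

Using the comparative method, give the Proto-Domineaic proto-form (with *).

*salkib

Position 2: Dominen has a, Vudor has o. Dominen preserves a here (none of its changes turn any other segment into a), so the proto-segment is *a.
Position 1: Dominen has h, Vudor has s. Vudor preserves s here (none of its changes turn any other segment into s), so the proto-segment is *s.
This points to *salkib. Verify forward in each daughter:
Dominen: start from *salkib.
  rule 1: no change — salkib
  rule 2 (debuccalisation): salkib → halkib
  rule 3 (palatalisation): halkib → halsib
  ⇒ Dominen halsib
Vudor: *salkib
  salkib → salkeb   [vowel merger]
  salkeb → solkeb   [vowel merger]
  giving Vudor solkeb.
*salkib is the unique common source.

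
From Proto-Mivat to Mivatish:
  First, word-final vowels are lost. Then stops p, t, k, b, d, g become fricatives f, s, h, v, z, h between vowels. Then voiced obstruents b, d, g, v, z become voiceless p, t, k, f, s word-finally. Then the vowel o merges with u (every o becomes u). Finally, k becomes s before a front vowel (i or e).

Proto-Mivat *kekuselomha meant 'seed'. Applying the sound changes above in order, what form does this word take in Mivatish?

sehuselumh

Mivatish: *kekuselomha > kekuselomh > kehuselomh > kehuselumh > sehuselumh  (by apocope, intervocalic lenition, vowel merger, palatalisation)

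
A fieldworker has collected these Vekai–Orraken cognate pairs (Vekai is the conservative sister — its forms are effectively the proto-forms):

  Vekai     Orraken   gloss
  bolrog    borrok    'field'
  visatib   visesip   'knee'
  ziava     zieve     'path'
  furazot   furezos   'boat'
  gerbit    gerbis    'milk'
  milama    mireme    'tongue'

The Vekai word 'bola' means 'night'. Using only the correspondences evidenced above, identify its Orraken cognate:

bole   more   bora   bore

bore

milama ~ mireme — Vekai l corresponds to Orraken r between vowels (before a back vowel).
ziava ~ zieve, milama ~ mireme — Vekai a corresponds to Orraken e word-finally.
Applying these to Vekai 'bola':
  bola → bora   (l→r between vowels (before a back vowel))
  bora → bore   (a→e word-finally)
So the Orraken cognate is 'bore'.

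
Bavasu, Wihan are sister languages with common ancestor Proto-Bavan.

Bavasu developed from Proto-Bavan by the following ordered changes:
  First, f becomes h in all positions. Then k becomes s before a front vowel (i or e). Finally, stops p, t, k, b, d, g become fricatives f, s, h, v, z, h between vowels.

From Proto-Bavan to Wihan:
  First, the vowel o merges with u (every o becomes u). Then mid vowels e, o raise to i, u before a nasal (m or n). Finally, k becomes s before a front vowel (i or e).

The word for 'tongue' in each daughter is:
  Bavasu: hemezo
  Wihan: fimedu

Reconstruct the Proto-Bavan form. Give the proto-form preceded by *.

Position 1: Bavasu has h, Wihan has f. Wihan preserves f here (none of its changes turn any other segment into f), so the proto-segment is *f.
Position 6: Bavasu has o, Wihan has u. Bavasu preserves o here (none of its changes turn any other segment into o), so the proto-segment is *o.
Continuing position by position gives *femedo; check it forward:
Bavasu: start from *femedo.
  rule 1 (unconditioned shift): femedo → hemedo
  rule 2: no change — hemedo
  rule 3 (intervocalic lenition): hemedo → hemezo
  ⇒ Bavasu hemezo
Wihan: start from *femedo.
  rule 1 (vowel merger): femedo → femedu
  rule 2 (pre-nasal raising): femedu → fimedu
  rule 3: no change — fimedu
  ⇒ Wihan fimedu
No other proto-form is consistent with every reflex, so the reconstruction is *femedo.

*femedo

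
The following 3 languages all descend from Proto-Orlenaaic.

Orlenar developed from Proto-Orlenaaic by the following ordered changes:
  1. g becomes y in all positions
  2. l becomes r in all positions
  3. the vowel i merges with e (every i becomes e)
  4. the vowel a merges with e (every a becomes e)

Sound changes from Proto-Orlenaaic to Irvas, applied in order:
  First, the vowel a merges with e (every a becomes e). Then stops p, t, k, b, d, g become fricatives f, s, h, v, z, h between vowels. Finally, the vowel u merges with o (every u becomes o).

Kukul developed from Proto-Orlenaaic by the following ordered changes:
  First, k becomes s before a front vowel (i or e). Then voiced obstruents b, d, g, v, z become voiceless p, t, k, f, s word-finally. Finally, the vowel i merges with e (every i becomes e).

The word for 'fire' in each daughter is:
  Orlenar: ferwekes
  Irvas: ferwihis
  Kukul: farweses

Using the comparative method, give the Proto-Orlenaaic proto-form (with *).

Position 6: Orlenar has k, Irvas has h, Kukul has s. Orlenar preserves k here (none of its changes turn any other segment into k), so the proto-segment is *k.
Position 7: Orlenar has e, Irvas has i, Kukul has e. Irvas preserves i here (none of its changes turn any other segment into i), so the proto-segment is *i.
Continuing position by position gives *farwikis; check it forward:
Orlenar: *farwikis
  farwikis (rule 1 does not apply)
  farwikis (rule 2 does not apply)
  farwikis → farwekes   [vowel merger]
  farwekes → ferwekes   [vowel merger]
  giving Orlenar ferwekes.
Irvas: *farwikis > ferwikis > ferwihis  (by vowel merger, intervocalic lenition)
Kukul: start from *farwikis.
  rule 1 (palatalisation): farwikis → farwisis
  rule 2: no change — farwisis
  rule 3 (vowel merger): farwisis → farweses
  ⇒ Kukul farweses
No other proto-form is consistent with every reflex, so the reconstruction is *farwikis.

*farwikis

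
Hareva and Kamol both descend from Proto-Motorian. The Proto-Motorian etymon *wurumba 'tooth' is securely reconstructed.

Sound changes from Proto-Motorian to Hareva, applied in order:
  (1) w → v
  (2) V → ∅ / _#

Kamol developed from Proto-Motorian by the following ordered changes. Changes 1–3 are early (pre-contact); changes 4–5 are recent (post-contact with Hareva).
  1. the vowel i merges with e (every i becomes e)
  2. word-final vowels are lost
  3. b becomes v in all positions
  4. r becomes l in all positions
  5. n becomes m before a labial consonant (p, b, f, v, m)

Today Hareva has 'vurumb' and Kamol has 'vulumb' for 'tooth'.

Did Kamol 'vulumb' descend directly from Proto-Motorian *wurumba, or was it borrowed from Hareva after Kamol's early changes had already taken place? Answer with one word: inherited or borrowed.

If inherited, *wurumba would pass through all of Kamol's changes:
Kamol: *wurumba
  wurumba (rule 1 does not apply)
  wurumba → wurumb   [apocope]
  wurumb → wurumv   [unconditioned shift]
  wurumv → wulumv   [unconditioned shift]
  wulumv (rule 5 does not apply)
  giving Kamol wulumv.
If borrowed from Hareva 'vurumb' after the early changes, it would undergo only the recent ones:
  rule 4 (unconditioned shift): vurumb → vulumb
  rule 5 (nasal place assimilation): no change (vulumb)
  ⇒ as a loan: vulumb
Kamol 'vulumb' matches the loan outcome 'vulumb', not the inherited 'wulumv' — it skipped the early Kamol changes, so it was borrowed from Hareva.

borrowed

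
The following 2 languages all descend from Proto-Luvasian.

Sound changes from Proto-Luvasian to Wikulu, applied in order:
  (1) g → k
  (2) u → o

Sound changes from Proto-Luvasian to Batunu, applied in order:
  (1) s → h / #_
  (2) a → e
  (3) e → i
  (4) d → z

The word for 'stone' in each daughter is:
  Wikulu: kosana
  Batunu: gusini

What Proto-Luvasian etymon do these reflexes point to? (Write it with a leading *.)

Position 6: Wikulu has a, Batunu has i. Wikulu preserves a here (none of its changes turn any other segment into a), so the proto-segment is *a.
Position 4: Wikulu has a, Batunu has i. Wikulu preserves a here (none of its changes turn any other segment into a), so the proto-segment is *a.
Position 1: Wikulu has k, Batunu has g. Batunu preserves g here (none of its changes turn any other segment into g), so the proto-segment is *g.
Verify the candidate proto-form against each daughter:
Wikulu: *gusana > kusana > kosana  (by unconditioned shift, vowel merger)
Batunu: start from *gusana.
  rule 1: no change — gusana
  rule 2 (vowel merger): gusana → gusene
  rule 3 (vowel merger): gusene → gusini
  rule 4: no change — gusini
  ⇒ Batunu gusini
*gusana is the unique common source.

*gusana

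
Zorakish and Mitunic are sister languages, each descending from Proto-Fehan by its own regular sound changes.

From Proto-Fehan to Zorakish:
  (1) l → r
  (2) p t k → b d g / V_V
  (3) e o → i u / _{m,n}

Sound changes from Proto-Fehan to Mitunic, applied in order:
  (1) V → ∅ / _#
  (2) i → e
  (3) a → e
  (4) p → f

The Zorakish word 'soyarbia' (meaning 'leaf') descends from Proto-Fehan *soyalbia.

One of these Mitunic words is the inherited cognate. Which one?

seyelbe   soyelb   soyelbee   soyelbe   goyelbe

soyelbe

Mitunic: start from *soyalbia.
  rule 1 (apocope): soyalbia → soyalbi
  rule 2 (vowel merger): soyalbi → soyalbe
  rule 3 (vowel merger): soyalbe → soyelbe
  rule 4: no change — soyelbe
  ⇒ Mitunic soyelbe
The other candidates each miss or misapply at least one Mitunic change.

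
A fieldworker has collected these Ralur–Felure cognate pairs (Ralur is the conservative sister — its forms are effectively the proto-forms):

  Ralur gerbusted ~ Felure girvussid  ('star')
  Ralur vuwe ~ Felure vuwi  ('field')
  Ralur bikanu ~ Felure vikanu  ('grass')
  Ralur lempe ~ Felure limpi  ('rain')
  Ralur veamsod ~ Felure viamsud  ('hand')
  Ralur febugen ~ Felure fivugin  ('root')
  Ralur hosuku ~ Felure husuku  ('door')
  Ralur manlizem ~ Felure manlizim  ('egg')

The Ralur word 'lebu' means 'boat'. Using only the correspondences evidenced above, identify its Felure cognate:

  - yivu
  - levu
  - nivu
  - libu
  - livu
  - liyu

livu

febugen ~ fivugin — Ralur e corresponds to Felure i after a consonant, before a labial obstruent.
febugen ~ fivugin — Ralur b corresponds to Felure v between vowels (before a back vowel).
Applying these to Ralur 'lebu':
  lebu → libu   (e→i after a consonant, before a labial obstruent)
  libu → livu   (b→v between vowels (before a back vowel))
So the Felure cognate is 'livu'.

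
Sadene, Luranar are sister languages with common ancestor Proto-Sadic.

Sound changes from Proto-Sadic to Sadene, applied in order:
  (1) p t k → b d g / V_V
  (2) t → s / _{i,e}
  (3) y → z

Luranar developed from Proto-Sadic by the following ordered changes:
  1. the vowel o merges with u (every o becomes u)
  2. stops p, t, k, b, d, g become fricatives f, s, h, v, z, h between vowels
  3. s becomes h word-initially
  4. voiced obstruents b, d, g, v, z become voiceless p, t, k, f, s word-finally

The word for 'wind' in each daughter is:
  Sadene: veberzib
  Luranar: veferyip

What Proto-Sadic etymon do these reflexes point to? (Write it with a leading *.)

Position 3: Sadene has b, Luranar has f. Taking the neighbouring segments as reconstructed: Sadene b could go back to *p or *b; Luranar f could go back to *p or *f — the one source consistent with every daughter is *p.
Position 6: Sadene has z, Luranar has y. Luranar preserves y here (none of its changes turn any other segment into y), so the proto-segment is *y.
Position 8: Sadene has b, Luranar has p. Taking the neighbouring segments as reconstructed: Sadene b can only go back to *b; Luranar p could go back to *p or *b — the one source consistent with every daughter is *b.
This points to *veperyib. Verify forward in each daughter:
Sadene: *veperyib
  veperyib → veberyib   [intervocalic voicing]
  veberyib (rule 2 does not apply)
  veberyib → veberzib   [unconditioned shift]
  giving Sadene veberzib.
Luranar: *veperyib
  veperyib (rule 1 does not apply)
  veperyib → veferyib   [intervocalic lenition]
  veferyib (rule 3 does not apply)
  veferyib → veferyip   [final devoicing]
  giving Luranar veferyip.
Only *veperyib yields all of Sadene veberzib, Luranar veferyip.

*veperyib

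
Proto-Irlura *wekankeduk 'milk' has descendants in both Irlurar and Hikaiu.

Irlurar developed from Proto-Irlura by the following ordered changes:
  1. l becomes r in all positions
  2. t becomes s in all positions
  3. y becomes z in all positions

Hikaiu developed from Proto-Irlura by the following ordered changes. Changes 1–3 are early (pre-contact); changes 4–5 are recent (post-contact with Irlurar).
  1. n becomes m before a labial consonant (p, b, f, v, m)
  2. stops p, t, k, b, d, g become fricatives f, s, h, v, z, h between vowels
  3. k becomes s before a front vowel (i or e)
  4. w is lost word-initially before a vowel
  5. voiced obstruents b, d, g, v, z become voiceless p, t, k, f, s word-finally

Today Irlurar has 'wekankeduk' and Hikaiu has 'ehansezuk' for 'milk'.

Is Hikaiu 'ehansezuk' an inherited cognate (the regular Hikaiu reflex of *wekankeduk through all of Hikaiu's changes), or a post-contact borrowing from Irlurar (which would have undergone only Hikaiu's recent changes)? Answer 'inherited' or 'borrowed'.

inherited

If inherited, *wekankeduk would pass through all of Hikaiu's changes:
Hikaiu: *wekankeduk > wehankezuk > wehansezuk > ehansezuk  (by intervocalic lenition, palatalisation, glide loss)
If borrowed from Irlurar 'wekankeduk' after the early changes, it would undergo only the recent ones:
  rule 4 (glide loss): wekankeduk → ekankeduk
  rule 5 (final devoicing): no change (ekankeduk)
  ⇒ as a loan: ekankeduk
Hikaiu 'ehansezuk' matches the inherited outcome exactly, so it is an inherited cognate, not a loan.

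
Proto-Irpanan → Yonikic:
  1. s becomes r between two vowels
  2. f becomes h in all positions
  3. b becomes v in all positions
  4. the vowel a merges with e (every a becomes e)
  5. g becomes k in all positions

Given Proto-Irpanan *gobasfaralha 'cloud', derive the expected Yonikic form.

Yonikic: *gobasfaralha
  gobasfaralha (rule 1 does not apply)
  gobasfaralha → gobasharalha   [unconditioned shift]
  gobasharalha → govasharalha   [unconditioned shift]
  govasharalha → govesherelhe   [vowel merger]
  govesherelhe → kovesherelhe   [unconditioned shift]
  giving Yonikic kovesherelhe.

kovesherelhe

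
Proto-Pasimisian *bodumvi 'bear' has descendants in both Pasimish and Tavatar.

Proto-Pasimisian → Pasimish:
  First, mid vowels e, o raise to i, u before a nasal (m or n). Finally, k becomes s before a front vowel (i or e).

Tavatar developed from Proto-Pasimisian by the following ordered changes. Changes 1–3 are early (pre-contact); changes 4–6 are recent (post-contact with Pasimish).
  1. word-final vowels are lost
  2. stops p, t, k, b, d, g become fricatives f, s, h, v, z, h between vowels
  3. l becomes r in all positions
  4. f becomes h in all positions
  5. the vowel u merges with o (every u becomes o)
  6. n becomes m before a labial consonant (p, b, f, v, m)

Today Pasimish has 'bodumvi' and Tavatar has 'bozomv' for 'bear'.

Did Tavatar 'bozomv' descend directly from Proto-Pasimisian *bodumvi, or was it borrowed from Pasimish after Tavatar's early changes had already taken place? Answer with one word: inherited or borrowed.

inherited

If inherited, *bodumvi would pass through all of Tavatar's changes:
Tavatar: *bodumvi
  bodumvi → bodumv   [apocope]
  bodumv → bozumv   [intervocalic lenition]
  bozumv (rule 3 does not apply)
  bozumv (rule 4 does not apply)
  bozumv → bozomv   [vowel merger]
  bozomv (rule 6 does not apply)
  giving Tavatar bozomv.
If borrowed from Pasimish 'bodumvi' after the early changes, it would undergo only the recent ones:
  rule 4 (unconditioned shift): no change (bodumvi)
  rule 5 (vowel merger): bodumvi → bodomvi
  rule 6 (nasal place assimilation): no change (bodomvi)
  ⇒ as a loan: bodomvi
Tavatar 'bozomv' matches the inherited outcome exactly, so it is an inherited cognate, not a loan.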